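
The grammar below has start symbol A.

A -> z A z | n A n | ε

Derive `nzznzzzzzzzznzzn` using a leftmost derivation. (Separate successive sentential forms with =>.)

A=>nAn=>nzAzn=>nzzAzzn=>nzznAnzzn=>nzznzAznzzn=>nzznzzAzznzzn=>nzznzzzAzzznzzn=>nzznzzzzAzzzznzzn=>nzznzzzzzzzznzzn

A => nAn   [A -> n A n]
nAn => nzAzn   [A -> z A z]
nzAzn => nzzAzzn   [A -> z A z]
nzzAzzn => nzznAnzzn   [A -> n A n]
nzznAnzzn => nzznzAznzzn   [A -> z A z]
nzznzAznzzn => nzznzzAzznzzn   [A -> z A z]
nzznzzAzznzzn => nzznzzzAzzznzzn   [A -> z A z]
nzznzzzAzzznzzn => nzznzzzzAzzzznzzn   [A -> z A z]
nzznzzzzAzzzznzzn => nzznzzzzzzzznzzn   [A -> ε]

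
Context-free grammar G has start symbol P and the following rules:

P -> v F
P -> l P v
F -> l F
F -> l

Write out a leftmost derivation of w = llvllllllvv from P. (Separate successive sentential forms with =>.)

P=>lPv=>llPvv=>llvFvv=>llvlFvv=>llvllFvv=>llvlllFvv=>llvllllFvv=>llvlllllFvv=>llvllllllvv

P => lPv   [P -> l P v]
lPv => llPvv   [P -> l P v]
llPvv => llvFvv   [P -> v F]
llvFvv => llvlFvv   [F -> l F]
llvlFvv => llvllFvv   [F -> l F]
llvllFvv => llvlllFvv   [F -> l F]
llvlllFvv => llvllllFvv   [F -> l F]
llvllllFvv => llvlllllFvv   [F -> l F]
llvlllllFvv => llvllllllvv   [F -> l]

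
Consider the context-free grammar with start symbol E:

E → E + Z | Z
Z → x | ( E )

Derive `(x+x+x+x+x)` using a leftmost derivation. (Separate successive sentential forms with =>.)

E => Z => (E) => (E+Z) => (E+Z+Z) => (E+Z+Z+Z) => (E+Z+Z+Z+Z) => (Z+Z+Z+Z+Z) => (x+Z+Z+Z+Z) => (x+x+Z+Z+Z) => (x+x+x+Z+Z) => (x+x+x+x+Z) => (x+x+x+x+x)

E => Z   [E → Z]
Z => (E)   [Z → ( E )]
(E) => (E+Z)   [E → E + Z]
(E+Z) => (E+Z+Z)   [E → E + Z]
(E+Z+Z) => (E+Z+Z+Z)   [E → E + Z]
(E+Z+Z+Z) => (E+Z+Z+Z+Z)   [E → E + Z]
(E+Z+Z+Z+Z) => (Z+Z+Z+Z+Z)   [E → Z]
(Z+Z+Z+Z+Z) => (x+Z+Z+Z+Z)   [Z → x]
(x+Z+Z+Z+Z) => (x+x+Z+Z+Z)   [Z → x]
(x+x+Z+Z+Z) => (x+x+x+Z+Z)   [Z → x]
(x+x+x+Z+Z) => (x+x+x+x+Z)   [Z → x]
(x+x+x+x+Z) => (x+x+x+x+x)   [Z → x]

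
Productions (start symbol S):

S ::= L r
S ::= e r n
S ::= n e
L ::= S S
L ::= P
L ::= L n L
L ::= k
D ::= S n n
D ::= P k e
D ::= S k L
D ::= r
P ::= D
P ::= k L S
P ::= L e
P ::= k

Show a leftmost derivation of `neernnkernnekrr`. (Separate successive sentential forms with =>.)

S=>Lr=>LnLr=>SSnLr=>neSnLr=>neernnLr=>neernnPr=>neernnkLSr=>neernnkSSSr=>neernnkernSSr=>neernnkernneSr=>neernnkernneLrr=>neernnkernnekrr

S => Lr   [S ::= L r]
Lr => LnLr   [L ::= L n L]
LnLr => SSnLr   [L ::= S S]
SSnLr => neSnLr   [S ::= n e]
neSnLr => neernnLr   [S ::= e r n]
neernnLr => neernnPr   [L ::= P]
neernnPr => neernnkLSr   [P ::= k L S]
neernnkLSr => neernnkSSSr   [L ::= S S]
neernnkSSSr => neernnkernSSr   [S ::= e r n]
neernnkernSSr => neernnkernneSr   [S ::= n e]
neernnkernneSr => neernnkernneLrr   [S ::= L r]
neernnkernneLrr => neernnkernnekrr   [L ::= k]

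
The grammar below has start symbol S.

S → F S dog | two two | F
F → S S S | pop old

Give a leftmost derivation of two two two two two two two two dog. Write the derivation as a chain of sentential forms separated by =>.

S => F S dog => S S S S dog => two two S S S dog => two two two two S S dog => two two two two two two S dog => two two two two two two two two dog

S => F S dog   [S → F S dog]
F S dog => S S S S dog   [F → S S S]
S S S S dog => two two S S S dog   [S → two two]
two two S S S dog => two two two two S S dog   [S → two two]
two two two two S S dog => two two two two two two S dog   [S → two two]
two two two two two two S dog => two two two two two two two two dog   [S → two two]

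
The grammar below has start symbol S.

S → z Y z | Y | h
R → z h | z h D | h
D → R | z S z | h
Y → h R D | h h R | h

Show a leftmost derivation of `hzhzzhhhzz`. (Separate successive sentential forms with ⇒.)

S ⇒ Y   [S → Y]
Y ⇒ hRD   [Y → h R D]
hRD ⇒ hzhD   [R → z h]
hzhD ⇒ hzhzSz   [D → z S z]
hzhzSz ⇒ hzhzzYzz   [S → z Y z]
hzhzzYzz ⇒ hzhzzhRDzz   [Y → h R D]
hzhzzhRDzz ⇒ hzhzzhhDzz   [R → h]
hzhzzhhDzz ⇒ hzhzzhhhzz   [D → h]

S⇒Y⇒hRD⇒hzhD⇒hzhzSz⇒hzhzzYzz⇒hzhzzhRDzz⇒hzhzzhhDzz⇒hzhzzhhhzz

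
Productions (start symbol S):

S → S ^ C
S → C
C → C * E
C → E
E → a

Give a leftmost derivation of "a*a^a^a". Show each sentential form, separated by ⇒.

S ⇒ S^C ⇒ S^C^C ⇒ C^C^C ⇒ C*E^C^C ⇒ E*E^C^C ⇒ a*E^C^C ⇒ a*a^C^C ⇒ a*a^E^C ⇒ a*a^a^C ⇒ a*a^a^E ⇒ a*a^a^a

S ⇒ S^C   [S → S ^ C]
S^C ⇒ S^C^C   [S → S ^ C]
S^C^C ⇒ C^C^C   [S → C]
C^C^C ⇒ C*E^C^C   [C → C * E]
C*E^C^C ⇒ E*E^C^C   [C → E]
E*E^C^C ⇒ a*E^C^C   [E → a]
a*E^C^C ⇒ a*a^C^C   [E → a]
a*a^C^C ⇒ a*a^E^C   [C → E]
a*a^E^C ⇒ a*a^a^C   [E → a]
a*a^a^C ⇒ a*a^a^E   [C → E]
a*a^a^E ⇒ a*a^a^a   [E → a]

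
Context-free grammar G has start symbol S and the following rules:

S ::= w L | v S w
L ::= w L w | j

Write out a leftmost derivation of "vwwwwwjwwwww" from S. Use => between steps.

S => vSw => vwLw => vwwLww => vwwwLwww => vwwwwLwwww => vwwwwwLwwwww => vwwwwwjwwwww

S => vSw   [S ::= v S w]
vSw => vwLw   [S ::= w L]
vwLw => vwwLww   [L ::= w L w]
vwwLww => vwwwLwww   [L ::= w L w]
vwwwLwww => vwwwwLwwww   [L ::= w L w]
vwwwwLwwww => vwwwwwLwwwww   [L ::= w L w]
vwwwwwLwwwww => vwwwwwjwwwww   [L ::= j]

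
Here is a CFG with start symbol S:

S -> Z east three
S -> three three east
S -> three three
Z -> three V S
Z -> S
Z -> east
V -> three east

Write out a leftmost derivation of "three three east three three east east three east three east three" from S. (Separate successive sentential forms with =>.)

S => Z east three => S east three => Z east three east three => S east three east three => Z east three east three east three => three V S east three east three east three => three three east S east three east three east three => three three east three three east east three east three east three

S => Z east three   [S -> Z east three]
Z east three => S east three   [Z -> S]
S east three => Z east three east three   [S -> Z east three]
Z east three east three => S east three east three   [Z -> S]
S east three east three => Z east three east three east three   [S -> Z east three]
Z east three east three east three => three V S east three east three east three   [Z -> three V S]
three V S east three east three east three => three three east S east three east three east three   [V -> three east]
three three east S east three east three east three => three three east three three east east three east three east three   [S -> three three east]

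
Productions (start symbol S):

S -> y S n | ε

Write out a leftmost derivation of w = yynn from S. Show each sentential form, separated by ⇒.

S ⇒ ySn ⇒ yySnn ⇒ yynn

S ⇒ ySn   [S -> y S n]
ySn ⇒ yySnn   [S -> y S n]
yySnn ⇒ yynn   [S -> ε]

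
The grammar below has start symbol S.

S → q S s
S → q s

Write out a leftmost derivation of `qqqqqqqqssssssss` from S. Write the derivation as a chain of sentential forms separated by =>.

S => qSs   [S → q S s]
qSs => qqSss   [S → q S s]
qqSss => qqqSsss   [S → q S s]
qqqSsss => qqqqSssss   [S → q S s]
qqqqSssss => qqqqqSsssss   [S → q S s]
qqqqqSsssss => qqqqqqSssssss   [S → q S s]
qqqqqqSssssss => qqqqqqqSsssssss   [S → q S s]
qqqqqqqSsssssss => qqqqqqqqssssssss   [S → q s]

S=>qSs=>qqSss=>qqqSsss=>qqqqSssss=>qqqqqSsssss=>qqqqqqSssssss=>qqqqqqqSsssssss=>qqqqqqqqssssssss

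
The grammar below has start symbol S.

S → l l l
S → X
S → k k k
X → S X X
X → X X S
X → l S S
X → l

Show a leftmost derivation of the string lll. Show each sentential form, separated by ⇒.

S ⇒ X   [S → X]
X ⇒ SXX   [X → S X X]
SXX ⇒ XXX   [S → X]
XXX ⇒ lXX   [X → l]
lXX ⇒ llX   [X → l]
llX ⇒ lll   [X → l]

S ⇒ X ⇒ SXX ⇒ XXX ⇒ lXX ⇒ llX ⇒ lll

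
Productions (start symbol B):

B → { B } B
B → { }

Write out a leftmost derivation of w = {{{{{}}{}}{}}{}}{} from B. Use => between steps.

B => {B}B   [B → { B } B]
{B}B => {{B}B}B   [B → { B } B]
{{B}B}B => {{{B}B}B}B   [B → { B } B]
{{{B}B}B}B => {{{{B}B}B}B}B   [B → { B } B]
{{{{B}B}B}B}B => {{{{{}}B}B}B}B   [B → { }]
{{{{{}}B}B}B}B => {{{{{}}{}}B}B}B   [B → { }]
{{{{{}}{}}B}B}B => {{{{{}}{}}{}}B}B   [B → { }]
{{{{{}}{}}{}}B}B => {{{{{}}{}}{}}{}}B   [B → { }]
{{{{{}}{}}{}}{}}B => {{{{{}}{}}{}}{}}{}   [B → { }]

B => {B}B => {{B}B}B => {{{B}B}B}B => {{{{B}B}B}B}B => {{{{{}}B}B}B}B => {{{{{}}{}}B}B}B => {{{{{}}{}}{}}B}B => {{{{{}}{}}{}}{}}B => {{{{{}}{}}{}}{}}{}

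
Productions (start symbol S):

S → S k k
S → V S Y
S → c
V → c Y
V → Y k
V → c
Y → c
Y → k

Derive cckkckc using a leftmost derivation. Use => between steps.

S => VSY => cYSY => ccSY => ccVSYY => ccYkSYY => cckkSYY => cckkcYY => cckkckY => cckkckc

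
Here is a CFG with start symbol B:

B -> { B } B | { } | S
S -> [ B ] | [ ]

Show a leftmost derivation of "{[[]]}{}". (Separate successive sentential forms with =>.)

B => {B}B   [B -> { B } B]
{B}B => {S}B   [B -> S]
{S}B => {[B]}B   [S -> [ B ]]
{[B]}B => {[S]}B   [B -> S]
{[S]}B => {[[]]}B   [S -> [ ]]
{[[]]}B => {[[]]}{}   [B -> { }]

B => {B}B => {S}B => {[B]}B => {[S]}B => {[[]]}B => {[[]]}{}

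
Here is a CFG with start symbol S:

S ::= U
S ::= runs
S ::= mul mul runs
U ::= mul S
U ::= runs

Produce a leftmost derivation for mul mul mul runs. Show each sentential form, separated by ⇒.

S ⇒ U ⇒ mul S ⇒ mul U ⇒ mul mul S ⇒ mul mul U ⇒ mul mul mul S ⇒ mul mul mul runs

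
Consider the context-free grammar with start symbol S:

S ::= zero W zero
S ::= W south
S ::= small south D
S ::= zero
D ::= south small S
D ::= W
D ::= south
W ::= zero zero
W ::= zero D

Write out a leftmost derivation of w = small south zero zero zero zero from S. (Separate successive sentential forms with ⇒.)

S ⇒ small south D ⇒ small south W ⇒ small south zero D ⇒ small south zero W ⇒ small south zero zero D ⇒ small south zero zero W ⇒ small south zero zero zero zero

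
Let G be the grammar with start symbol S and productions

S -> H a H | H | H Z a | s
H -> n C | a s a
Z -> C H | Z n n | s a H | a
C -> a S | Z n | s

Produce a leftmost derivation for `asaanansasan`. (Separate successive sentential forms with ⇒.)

S ⇒ HaH ⇒ asaaH ⇒ asaanC ⇒ asaanaS ⇒ asaanaH ⇒ asaananC ⇒ asaananZn ⇒ asaananCHn ⇒ asaanansHn ⇒ asaanansasan

S ⇒ HaH   [S -> H a H]
HaH ⇒ asaaH   [H -> a s a]
asaaH ⇒ asaanC   [H -> n C]
asaanC ⇒ asaanaS   [C -> a S]
asaanaS ⇒ asaanaH   [S -> H]
asaanaH ⇒ asaananC   [H -> n C]
asaananC ⇒ asaananZn   [C -> Z n]
asaananZn ⇒ asaananCHn   [Z -> C H]
asaananCHn ⇒ asaanansHn   [C -> s]
asaanansHn ⇒ asaanansasan   [H -> a s a]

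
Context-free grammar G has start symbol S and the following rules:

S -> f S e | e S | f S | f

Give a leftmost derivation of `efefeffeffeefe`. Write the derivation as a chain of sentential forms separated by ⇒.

S⇒eS⇒efS⇒efeS⇒efefS⇒efefeS⇒efefefS⇒efefeffS⇒efefeffeS⇒efefeffefS⇒efefeffeffSe⇒efefeffeffeSe⇒efefeffeffeeSe⇒efefeffeffeefe

S ⇒ eS   [S -> e S]
eS ⇒ efS   [S -> f S]
efS ⇒ efeS   [S -> e S]
efeS ⇒ efefS   [S -> f S]
efefS ⇒ efefeS   [S -> e S]
efefeS ⇒ efefefS   [S -> f S]
efefefS ⇒ efefeffS   [S -> f S]
efefeffS ⇒ efefeffeS   [S -> e S]
efefeffeS ⇒ efefeffefS   [S -> f S]
efefeffefS ⇒ efefeffeffSe   [S -> f S e]
efefeffeffSe ⇒ efefeffeffeSe   [S -> e S]
efefeffeffeSe ⇒ efefeffeffeeSe   [S -> e S]
efefeffeffeeSe ⇒ efefeffeffeefe   [S -> f]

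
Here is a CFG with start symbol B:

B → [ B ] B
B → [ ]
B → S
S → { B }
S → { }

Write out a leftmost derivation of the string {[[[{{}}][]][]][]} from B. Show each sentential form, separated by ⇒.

B ⇒ S   [B → S]
S ⇒ {B}   [S → { B }]
{B} ⇒ {[B]B}   [B → [ B ] B]
{[B]B} ⇒ {[[B]B]B}   [B → [ B ] B]
{[[B]B]B} ⇒ {[[[B]B]B]B}   [B → [ B ] B]
{[[[B]B]B]B} ⇒ {[[[S]B]B]B}   [B → S]
{[[[S]B]B]B} ⇒ {[[[{B}]B]B]B}   [S → { B }]
{[[[{B}]B]B]B} ⇒ {[[[{S}]B]B]B}   [B → S]
{[[[{S}]B]B]B} ⇒ {[[[{{}}]B]B]B}   [S → { }]
{[[[{{}}]B]B]B} ⇒ {[[[{{}}][]]B]B}   [B → [ ]]
{[[[{{}}][]]B]B} ⇒ {[[[{{}}][]][]]B}   [B → [ ]]
{[[[{{}}][]][]]B} ⇒ {[[[{{}}][]][]][]}   [B → [ ]]

B ⇒ S ⇒ {B} ⇒ {[B]B} ⇒ {[[B]B]B} ⇒ {[[[B]B]B]B} ⇒ {[[[S]B]B]B} ⇒ {[[[{B}]B]B]B} ⇒ {[[[{S}]B]B]B} ⇒ {[[[{{}}]B]B]B} ⇒ {[[[{{}}][]]B]B} ⇒ {[[[{{}}][]][]]B} ⇒ {[[[{{}}][]][]][]}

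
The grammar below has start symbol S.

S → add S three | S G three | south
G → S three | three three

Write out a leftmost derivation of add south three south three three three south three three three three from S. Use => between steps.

S => S G three   [S → S G three]
S G three => add S three G three   [S → add S three]
add S three G three => add south three G three   [S → south]
add south three G three => add south three S three three   [G → S three]
add south three S three three => add south three S G three three three   [S → S G three]
add south three S G three three three => add south three S G three G three three three   [S → S G three]
add south three S G three G three three three => add south three south G three G three three three   [S → south]
add south three south G three G three three three => add south three south three three three G three three three   [G → three three]
add south three south three three three G three three three => add south three south three three three S three three three three   [G → S three]
add south three south three three three S three three three three => add south three south three three three south three three three three   [S → south]

S => S G three => add S three G three => add south three G three => add south three S three three => add south three S G three three three => add south three S G three G three three three => add south three south G three G three three three => add south three south three three three G three three three => add south three south three three three S three three three three => add south three south three three three south three three three three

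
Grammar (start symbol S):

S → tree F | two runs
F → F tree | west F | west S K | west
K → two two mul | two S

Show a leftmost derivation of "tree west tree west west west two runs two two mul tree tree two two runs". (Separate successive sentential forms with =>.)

S => tree F   [S → tree F]
tree F => tree west S K   [F → west S K]
tree west S K => tree west tree F K   [S → tree F]
tree west tree F K => tree west tree west F K   [F → west F]
tree west tree west F K => tree west tree west F tree K   [F → F tree]
tree west tree west F tree K => tree west tree west west F tree K   [F → west F]
tree west tree west west F tree K => tree west tree west west F tree tree K   [F → F tree]
tree west tree west west F tree tree K => tree west tree west west west S K tree tree K   [F → west S K]
tree west tree west west west S K tree tree K => tree west tree west west west two runs K tree tree K   [S → two runs]
tree west tree west west west two runs K tree tree K => tree west tree west west west two runs two two mul tree tree K   [K → two two mul]
tree west tree west west west two runs two two mul tree tree K => tree west tree west west west two runs two two mul tree tree two S   [K → two S]
tree west tree west west west two runs two two mul tree tree two S => tree west tree west west west two runs two two mul tree tree two two runs   [S → two runs]

S => tree F => tree west S K => tree west tree F K => tree west tree west F K => tree west tree west F tree K => tree west tree west west F tree K => tree west tree west west F tree tree K => tree west tree west west west S K tree tree K => tree west tree west west west two runs K tree tree K => tree west tree west west west two runs two two mul tree tree K => tree west tree west west west two runs two two mul tree tree two S => tree west tree west west west two runs two two mul tree tree two two runs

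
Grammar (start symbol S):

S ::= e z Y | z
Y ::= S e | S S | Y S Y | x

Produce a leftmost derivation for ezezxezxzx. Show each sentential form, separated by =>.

S => ezY   [S ::= e z Y]
ezY => ezSS   [Y ::= S S]
ezSS => ezezYS   [S ::= e z Y]
ezezYS => ezezxS   [Y ::= x]
ezezxS => ezezxezY   [S ::= e z Y]
ezezxezY => ezezxezYSY   [Y ::= Y S Y]
ezezxezYSY => ezezxezxSY   [Y ::= x]
ezezxezxSY => ezezxezxzY   [S ::= z]
ezezxezxzY => ezezxezxzx   [Y ::= x]

S => ezY => ezSS => ezezYS => ezezxS => ezezxezY => ezezxezYSY => ezezxezxSY => ezezxezxzY => ezezxezxzx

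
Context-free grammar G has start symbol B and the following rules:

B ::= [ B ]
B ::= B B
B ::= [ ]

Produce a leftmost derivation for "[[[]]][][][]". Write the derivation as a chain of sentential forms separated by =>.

B=>BB=>BBB=>BBBB=>[B]BBB=>[[B]]BBB=>[[[]]]BBB=>[[[]]][]BB=>[[[]]][][]B=>[[[]]][][][]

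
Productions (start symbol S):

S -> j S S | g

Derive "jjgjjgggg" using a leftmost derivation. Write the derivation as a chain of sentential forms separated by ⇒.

S⇒jSS⇒jjSSS⇒jjgSS⇒jjgjSSS⇒jjgjjSSSS⇒jjgjjgSSS⇒jjgjjggSS⇒jjgjjgggS⇒jjgjjgggg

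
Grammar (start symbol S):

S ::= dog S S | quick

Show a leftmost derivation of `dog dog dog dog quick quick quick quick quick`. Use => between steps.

S => dog S S   [S ::= dog S S]
dog S S => dog dog S S S   [S ::= dog S S]
dog dog S S S => dog dog dog S S S S   [S ::= dog S S]
dog dog dog S S S S => dog dog dog dog S S S S S   [S ::= dog S S]
dog dog dog dog S S S S S => dog dog dog dog quick S S S S   [S ::= quick]
dog dog dog dog quick S S S S => dog dog dog dog quick quick S S S   [S ::= quick]
dog dog dog dog quick quick S S S => dog dog dog dog quick quick quick S S   [S ::= quick]
dog dog dog dog quick quick quick S S => dog dog dog dog quick quick quick quick S   [S ::= quick]
dog dog dog dog quick quick quick quick S => dog dog dog dog quick quick quick quick quick   [S ::= quick]

S => dog S S => dog dog S S S => dog dog dog S S S S => dog dog dog dog S S S S S => dog dog dog dog quick S S S S => dog dog dog dog quick quick S S S => dog dog dog dog quick quick quick S S => dog dog dog dog quick quick quick quick S => dog dog dog dog quick quick quick quick quick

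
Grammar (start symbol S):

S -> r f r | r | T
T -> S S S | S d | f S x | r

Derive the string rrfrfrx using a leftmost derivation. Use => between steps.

S => T   [S -> T]
T => SSS   [T -> S S S]
SSS => TSS   [S -> T]
TSS => rSS   [T -> r]
rSS => rrS   [S -> r]
rrS => rrT   [S -> T]
rrT => rrfSx   [T -> f S x]
rrfSx => rrfrfrx   [S -> r f r]

S=>T=>SSS=>TSS=>rSS=>rrS=>rrT=>rrfSx=>rrfrfrx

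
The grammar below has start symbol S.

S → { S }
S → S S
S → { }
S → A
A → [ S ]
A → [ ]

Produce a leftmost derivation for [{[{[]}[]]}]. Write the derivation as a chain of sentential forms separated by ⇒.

S ⇒ A ⇒ [S] ⇒ [{S}] ⇒ [{A}] ⇒ [{[S]}] ⇒ [{[SS]}] ⇒ [{[{S}S]}] ⇒ [{[{A}S]}] ⇒ [{[{[]}S]}] ⇒ [{[{[]}A]}] ⇒ [{[{[]}[]]}]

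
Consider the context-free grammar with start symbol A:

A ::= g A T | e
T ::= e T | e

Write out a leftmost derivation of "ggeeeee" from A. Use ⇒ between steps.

A ⇒ gAT   [A ::= g A T]
gAT ⇒ ggATT   [A ::= g A T]
ggATT ⇒ ggeTT   [A ::= e]
ggeTT ⇒ ggeeTT   [T ::= e T]
ggeeTT ⇒ ggeeeTT   [T ::= e T]
ggeeeTT ⇒ ggeeeeT   [T ::= e]
ggeeeeT ⇒ ggeeeee   [T ::= e]

A⇒gAT⇒ggATT⇒ggeTT⇒ggeeTT⇒ggeeeTT⇒ggeeeeT⇒ggeeeee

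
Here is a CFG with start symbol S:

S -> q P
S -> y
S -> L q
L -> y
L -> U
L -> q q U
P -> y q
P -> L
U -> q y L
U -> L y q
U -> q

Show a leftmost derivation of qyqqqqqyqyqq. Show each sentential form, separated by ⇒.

S ⇒ Lq ⇒ Uq ⇒ qyLq ⇒ qyqqUq ⇒ qyqqLyqq ⇒ qyqqqqUyqq ⇒ qyqqqqqyLyqq ⇒ qyqqqqqyUyqq ⇒ qyqqqqqyqyqq

S ⇒ Lq   [S -> L q]
Lq ⇒ Uq   [L -> U]
Uq ⇒ qyLq   [U -> q y L]
qyLq ⇒ qyqqUq   [L -> q q U]
qyqqUq ⇒ qyqqLyqq   [U -> L y q]
qyqqLyqq ⇒ qyqqqqUyqq   [L -> q q U]
qyqqqqUyqq ⇒ qyqqqqqyLyqq   [U -> q y L]
qyqqqqqyLyqq ⇒ qyqqqqqyUyqq   [L -> U]
qyqqqqqyUyqq ⇒ qyqqqqqyqyqq   [U -> q]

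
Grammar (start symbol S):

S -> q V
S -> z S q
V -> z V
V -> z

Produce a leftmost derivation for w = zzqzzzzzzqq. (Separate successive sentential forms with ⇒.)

S ⇒ zSq   [S -> z S q]
zSq ⇒ zzSqq   [S -> z S q]
zzSqq ⇒ zzqVqq   [S -> q V]
zzqVqq ⇒ zzqzVqq   [V -> z V]
zzqzVqq ⇒ zzqzzVqq   [V -> z V]
zzqzzVqq ⇒ zzqzzzVqq   [V -> z V]
zzqzzzVqq ⇒ zzqzzzzVqq   [V -> z V]
zzqzzzzVqq ⇒ zzqzzzzzVqq   [V -> z V]
zzqzzzzzVqq ⇒ zzqzzzzzzqq   [V -> z]

S⇒zSq⇒zzSqq⇒zzqVqq⇒zzqzVqq⇒zzqzzVqq⇒zzqzzzVqq⇒zzqzzzzVqq⇒zzqzzzzzVqq⇒zzqzzzzzzqq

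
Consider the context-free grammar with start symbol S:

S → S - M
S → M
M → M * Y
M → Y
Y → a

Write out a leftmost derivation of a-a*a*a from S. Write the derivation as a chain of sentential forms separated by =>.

S => S-M => M-M => Y-M => a-M => a-M*Y => a-M*Y*Y => a-Y*Y*Y => a-a*Y*Y => a-a*a*Y => a-a*a*a

S => S-M   [S → S - M]
S-M => M-M   [S → M]
M-M => Y-M   [M → Y]
Y-M => a-M   [Y → a]
a-M => a-M*Y   [M → M * Y]
a-M*Y => a-M*Y*Y   [M → M * Y]
a-M*Y*Y => a-Y*Y*Y   [M → Y]
a-Y*Y*Y => a-a*Y*Y   [Y → a]
a-a*Y*Y => a-a*a*Y   [Y → a]
a-a*a*Y => a-a*a*a   [Y → a]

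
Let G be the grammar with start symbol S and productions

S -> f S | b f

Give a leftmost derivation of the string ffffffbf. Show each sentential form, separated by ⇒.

S ⇒ fS   [S -> f S]
fS ⇒ ffS   [S -> f S]
ffS ⇒ fffS   [S -> f S]
fffS ⇒ ffffS   [S -> f S]
ffffS ⇒ fffffS   [S -> f S]
fffffS ⇒ ffffffS   [S -> f S]
ffffffS ⇒ ffffffbf   [S -> b f]

S⇒fS⇒ffS⇒fffS⇒ffffS⇒fffffS⇒ffffffS⇒ffffffbf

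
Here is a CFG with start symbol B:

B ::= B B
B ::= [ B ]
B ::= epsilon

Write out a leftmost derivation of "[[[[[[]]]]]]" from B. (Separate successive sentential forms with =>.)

B => [B] => [[B]] => [[[B]]] => [[[[B]]]] => [[[[[B]]]]] => [[[[[[B]]]]]] => [[[[[[]]]]]]

B => [B]   [B ::= [ B ]]
[B] => [[B]]   [B ::= [ B ]]
[[B]] => [[[B]]]   [B ::= [ B ]]
[[[B]]] => [[[[B]]]]   [B ::= [ B ]]
[[[[B]]]] => [[[[[B]]]]]   [B ::= [ B ]]
[[[[[B]]]]] => [[[[[[B]]]]]]   [B ::= [ B ]]
[[[[[[B]]]]]] => [[[[[[]]]]]]   [B ::= epsilon]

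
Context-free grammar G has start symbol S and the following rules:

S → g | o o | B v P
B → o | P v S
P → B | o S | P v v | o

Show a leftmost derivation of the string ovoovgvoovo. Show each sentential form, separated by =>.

S => BvP => PvSvP => BvSvP => PvSvSvP => BvSvSvP => PvSvSvSvP => BvSvSvSvP => ovSvSvSvP => ovoovSvSvP => ovoovgvSvP => ovoovgvoovP => ovoovgvoovo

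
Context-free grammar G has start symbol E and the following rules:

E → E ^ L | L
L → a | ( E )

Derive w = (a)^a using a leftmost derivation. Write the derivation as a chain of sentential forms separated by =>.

E => E^L => L^L => (E)^L => (L)^L => (a)^L => (a)^a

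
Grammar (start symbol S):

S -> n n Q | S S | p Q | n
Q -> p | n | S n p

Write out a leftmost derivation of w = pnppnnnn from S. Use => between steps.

S => SS => pQS => pnS => pnSS => pnSSS => pnpQSS => pnppSS => pnppnnQS => pnppnnnS => pnppnnnn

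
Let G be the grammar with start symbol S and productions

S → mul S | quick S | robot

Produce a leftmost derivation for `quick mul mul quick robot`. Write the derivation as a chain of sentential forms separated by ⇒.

S ⇒ quick S   [S → quick S]
quick S ⇒ quick mul S   [S → mul S]
quick mul S ⇒ quick mul mul S   [S → mul S]
quick mul mul S ⇒ quick mul mul quick S   [S → quick S]
quick mul mul quick S ⇒ quick mul mul quick robot   [S → robot]

S ⇒ quick S ⇒ quick mul S ⇒ quick mul mul S ⇒ quick mul mul quick S ⇒ quick mul mul quick robot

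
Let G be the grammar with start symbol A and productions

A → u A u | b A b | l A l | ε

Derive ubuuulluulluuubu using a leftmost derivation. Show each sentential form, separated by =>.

A=>uAu=>ubAbu=>ubuAubu=>ubuuAuubu=>ubuuuAuuubu=>ubuuulAluuubu=>ubuuullAlluuubu=>ubuuulluAulluuubu=>ubuuulluulluuubu

A => uAu   [A → u A u]
uAu => ubAbu   [A → b A b]
ubAbu => ubuAubu   [A → u A u]
ubuAubu => ubuuAuubu   [A → u A u]
ubuuAuubu => ubuuuAuuubu   [A → u A u]
ubuuuAuuubu => ubuuulAluuubu   [A → l A l]
ubuuulAluuubu => ubuuullAlluuubu   [A → l A l]
ubuuullAlluuubu => ubuuulluAulluuubu   [A → u A u]
ubuuulluAulluuubu => ubuuulluulluuubu   [A → ε]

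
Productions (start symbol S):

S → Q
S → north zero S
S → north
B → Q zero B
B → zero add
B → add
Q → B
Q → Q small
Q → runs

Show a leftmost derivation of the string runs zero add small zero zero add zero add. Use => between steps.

S => Q => B => Q zero B => runs zero B => runs zero Q zero B => runs zero B zero B => runs zero Q zero B zero B => runs zero Q small zero B zero B => runs zero B small zero B zero B => runs zero add small zero B zero B => runs zero add small zero zero add zero B => runs zero add small zero zero add zero add

S => Q   [S → Q]
Q => B   [Q → B]
B => Q zero B   [B → Q zero B]
Q zero B => runs zero B   [Q → runs]
runs zero B => runs zero Q zero B   [B → Q zero B]
runs zero Q zero B => runs zero B zero B   [Q → B]
runs zero B zero B => runs zero Q zero B zero B   [B → Q zero B]
runs zero Q zero B zero B => runs zero Q small zero B zero B   [Q → Q small]
runs zero Q small zero B zero B => runs zero B small zero B zero B   [Q → B]
runs zero B small zero B zero B => runs zero add small zero B zero B   [B → add]
runs zero add small zero B zero B => runs zero add small zero zero add zero B   [B → zero add]
runs zero add small zero zero add zero B => runs zero add small zero zero add zero add   [B → add]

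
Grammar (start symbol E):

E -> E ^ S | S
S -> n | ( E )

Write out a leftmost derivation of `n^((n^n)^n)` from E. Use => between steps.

E => E^S => S^S => n^S => n^(E) => n^(E^S) => n^(S^S) => n^((E)^S) => n^((E^S)^S) => n^((S^S)^S) => n^((n^S)^S) => n^((n^n)^S) => n^((n^n)^n)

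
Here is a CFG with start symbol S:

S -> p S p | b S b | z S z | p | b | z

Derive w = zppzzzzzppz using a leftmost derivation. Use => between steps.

S => zSz   [S -> z S z]
zSz => zpSpz   [S -> p S p]
zpSpz => zppSppz   [S -> p S p]
zppSppz => zppzSzppz   [S -> z S z]
zppzSzppz => zppzzSzzppz   [S -> z S z]
zppzzSzzppz => zppzzzzzppz   [S -> z]

S => zSz => zpSpz => zppSppz => zppzSzppz => zppzzSzzppz => zppzzzzzppz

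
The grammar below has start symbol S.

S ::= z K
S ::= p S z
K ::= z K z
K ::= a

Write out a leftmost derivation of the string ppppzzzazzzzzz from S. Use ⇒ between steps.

S ⇒ pSz   [S ::= p S z]
pSz ⇒ ppSzz   [S ::= p S z]
ppSzz ⇒ pppSzzz   [S ::= p S z]
pppSzzz ⇒ ppppSzzzz   [S ::= p S z]
ppppSzzzz ⇒ ppppzKzzzz   [S ::= z K]
ppppzKzzzz ⇒ ppppzzKzzzzz   [K ::= z K z]
ppppzzKzzzzz ⇒ ppppzzzKzzzzzz   [K ::= z K z]
ppppzzzKzzzzzz ⇒ ppppzzzazzzzzz   [K ::= a]

S ⇒ pSz ⇒ ppSzz ⇒ pppSzzz ⇒ ppppSzzzz ⇒ ppppzKzzzz ⇒ ppppzzKzzzzz ⇒ ppppzzzKzzzzzz ⇒ ppppzzzazzzzzz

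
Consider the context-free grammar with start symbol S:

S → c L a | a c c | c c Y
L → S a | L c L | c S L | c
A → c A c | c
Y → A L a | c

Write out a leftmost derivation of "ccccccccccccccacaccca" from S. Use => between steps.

S => ccY => ccALa => cccAcLa => ccccAccLa => cccccAcccLa => ccccccAccccLa => cccccccccccLa => ccccccccccccSLa => cccccccccccccLaLa => ccccccccccccccaLa => ccccccccccccccacSLa => ccccccccccccccacaccLa => ccccccccccccccacaccca

S => ccY   [S → c c Y]
ccY => ccALa   [Y → A L a]
ccALa => cccAcLa   [A → c A c]
cccAcLa => ccccAccLa   [A → c A c]
ccccAccLa => cccccAcccLa   [A → c A c]
cccccAcccLa => ccccccAccccLa   [A → c A c]
ccccccAccccLa => cccccccccccLa   [A → c]
cccccccccccLa => ccccccccccccSLa   [L → c S L]
ccccccccccccSLa => cccccccccccccLaLa   [S → c L a]
cccccccccccccLaLa => ccccccccccccccaLa   [L → c]
ccccccccccccccaLa => ccccccccccccccacSLa   [L → c S L]
ccccccccccccccacSLa => ccccccccccccccacaccLa   [S → a c c]
ccccccccccccccacaccLa => ccccccccccccccacaccca   [L → c]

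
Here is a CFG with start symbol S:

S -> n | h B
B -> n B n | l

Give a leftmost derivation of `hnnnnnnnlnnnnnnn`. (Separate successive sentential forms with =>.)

S => hB => hnBn => hnnBnn => hnnnBnnn => hnnnnBnnnn => hnnnnnBnnnnn => hnnnnnnBnnnnnn => hnnnnnnnBnnnnnnn => hnnnnnnnlnnnnnnn

S => hB   [S -> h B]
hB => hnBn   [B -> n B n]
hnBn => hnnBnn   [B -> n B n]
hnnBnn => hnnnBnnn   [B -> n B n]
hnnnBnnn => hnnnnBnnnn   [B -> n B n]
hnnnnBnnnn => hnnnnnBnnnnn   [B -> n B n]
hnnnnnBnnnnn => hnnnnnnBnnnnnn   [B -> n B n]
hnnnnnnBnnnnnn => hnnnnnnnBnnnnnnn   [B -> n B n]
hnnnnnnnBnnnnnnn => hnnnnnnnlnnnnnnn   [B -> l]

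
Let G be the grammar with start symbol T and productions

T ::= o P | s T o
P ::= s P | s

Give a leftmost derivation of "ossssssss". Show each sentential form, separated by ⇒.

T ⇒ oP ⇒ osP ⇒ ossP ⇒ osssP ⇒ ossssP ⇒ osssssP ⇒ ossssssP ⇒ osssssssP ⇒ ossssssss

T ⇒ oP   [T ::= o P]
oP ⇒ osP   [P ::= s P]
osP ⇒ ossP   [P ::= s P]
ossP ⇒ osssP   [P ::= s P]
osssP ⇒ ossssP   [P ::= s P]
ossssP ⇒ osssssP   [P ::= s P]
osssssP ⇒ ossssssP   [P ::= s P]
ossssssP ⇒ osssssssP   [P ::= s P]
osssssssP ⇒ ossssssss   [P ::= s]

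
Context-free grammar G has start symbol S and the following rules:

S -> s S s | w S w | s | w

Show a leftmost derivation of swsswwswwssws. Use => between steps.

S => sSs   [S -> s S s]
sSs => swSws   [S -> w S w]
swSws => swsSsws   [S -> s S s]
swsSsws => swssSssws   [S -> s S s]
swssSssws => swsswSwssws   [S -> w S w]
swsswSwssws => swsswwSwwssws   [S -> w S w]
swsswwSwwssws => swsswwswwssws   [S -> s]

S => sSs => swSws => swsSsws => swssSssws => swsswSwssws => swsswwSwwssws => swsswwswwssws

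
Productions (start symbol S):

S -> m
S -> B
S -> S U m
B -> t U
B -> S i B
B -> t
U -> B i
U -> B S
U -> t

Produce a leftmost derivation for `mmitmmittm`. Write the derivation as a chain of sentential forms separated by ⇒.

S ⇒ SUm ⇒ BUm ⇒ SiBUm ⇒ SUmiBUm ⇒ mUmiBUm ⇒ mBSmiBUm ⇒ mSiBSmiBUm ⇒ mmiBSmiBUm ⇒ mmitSmiBUm ⇒ mmitmmiBUm ⇒ mmitmmitUm ⇒ mmitmmittm

S ⇒ SUm   [S -> S U m]
SUm ⇒ BUm   [S -> B]
BUm ⇒ SiBUm   [B -> S i B]
SiBUm ⇒ SUmiBUm   [S -> S U m]
SUmiBUm ⇒ mUmiBUm   [S -> m]
mUmiBUm ⇒ mBSmiBUm   [U -> B S]
mBSmiBUm ⇒ mSiBSmiBUm   [B -> S i B]
mSiBSmiBUm ⇒ mmiBSmiBUm   [S -> m]
mmiBSmiBUm ⇒ mmitSmiBUm   [B -> t]
mmitSmiBUm ⇒ mmitmmiBUm   [S -> m]
mmitmmiBUm ⇒ mmitmmitUm   [B -> t]
mmitmmitUm ⇒ mmitmmittm   [U -> t]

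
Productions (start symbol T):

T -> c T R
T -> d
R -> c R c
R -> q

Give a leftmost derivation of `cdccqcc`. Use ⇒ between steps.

T⇒cTR⇒cdR⇒cdcRc⇒cdccRcc⇒cdccqcc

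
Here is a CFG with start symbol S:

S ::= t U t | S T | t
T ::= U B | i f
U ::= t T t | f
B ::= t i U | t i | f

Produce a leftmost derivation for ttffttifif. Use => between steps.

S => ST => STT => tUtTT => ttTttTT => ttUBttTT => ttfBttTT => ttffttTT => ttffttifT => ttffttifif

S => ST   [S ::= S T]
ST => STT   [S ::= S T]
STT => tUtTT   [S ::= t U t]
tUtTT => ttTttTT   [U ::= t T t]
ttTttTT => ttUBttTT   [T ::= U B]
ttUBttTT => ttfBttTT   [U ::= f]
ttfBttTT => ttffttTT   [B ::= f]
ttffttTT => ttffttifT   [T ::= i f]
ttffttifT => ttffttifif   [T ::= i f]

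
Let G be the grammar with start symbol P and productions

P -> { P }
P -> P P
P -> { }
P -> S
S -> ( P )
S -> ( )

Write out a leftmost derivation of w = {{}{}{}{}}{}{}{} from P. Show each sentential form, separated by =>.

P => PP   [P -> P P]
PP => PPP   [P -> P P]
PPP => PPPP   [P -> P P]
PPPP => {P}PPP   [P -> { P }]
{P}PPP => {PP}PPP   [P -> P P]
{PP}PPP => {PPP}PPP   [P -> P P]
{PPP}PPP => {{}PP}PPP   [P -> { }]
{{}PP}PPP => {{}PPP}PPP   [P -> P P]
{{}PPP}PPP => {{}{}PP}PPP   [P -> { }]
{{}{}PP}PPP => {{}{}{}P}PPP   [P -> { }]
{{}{}{}P}PPP => {{}{}{}{}}PPP   [P -> { }]
{{}{}{}{}}PPP => {{}{}{}{}}{}PP   [P -> { }]
{{}{}{}{}}{}PP => {{}{}{}{}}{}{}P   [P -> { }]
{{}{}{}{}}{}{}P => {{}{}{}{}}{}{}{}   [P -> { }]

P=>PP=>PPP=>PPPP=>{P}PPP=>{PP}PPP=>{PPP}PPP=>{{}PP}PPP=>{{}PPP}PPP=>{{}{}PP}PPP=>{{}{}{}P}PPP=>{{}{}{}{}}PPP=>{{}{}{}{}}{}PP=>{{}{}{}{}}{}{}P=>{{}{}{}{}}{}{}{}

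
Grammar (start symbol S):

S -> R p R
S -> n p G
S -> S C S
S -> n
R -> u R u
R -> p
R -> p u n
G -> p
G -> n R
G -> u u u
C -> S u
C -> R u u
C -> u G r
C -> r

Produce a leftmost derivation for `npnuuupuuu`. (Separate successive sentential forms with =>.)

S => npG   [S -> n p G]
npG => npnR   [G -> n R]
npnR => npnuRu   [R -> u R u]
npnuRu => npnuuRuu   [R -> u R u]
npnuuRuu => npnuuuRuuu   [R -> u R u]
npnuuuRuuu => npnuuupuuu   [R -> p]

S => npG => npnR => npnuRu => npnuuRuu => npnuuuRuuu => npnuuupuuu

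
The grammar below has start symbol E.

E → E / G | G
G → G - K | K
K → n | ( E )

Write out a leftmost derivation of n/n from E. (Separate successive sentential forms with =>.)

E=>E/G=>G/G=>K/G=>n/G=>n/K=>n/n

E => E/G   [E → E / G]
E/G => G/G   [E → G]
G/G => K/G   [G → K]
K/G => n/G   [K → n]
n/G => n/K   [G → K]
n/K => n/n   [K → n]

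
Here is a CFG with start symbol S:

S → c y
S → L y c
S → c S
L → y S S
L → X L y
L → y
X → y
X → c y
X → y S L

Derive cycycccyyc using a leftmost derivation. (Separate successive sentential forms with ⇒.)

S ⇒ cS   [S → c S]
cS ⇒ cLyc   [S → L y c]
cLyc ⇒ cySSyc   [L → y S S]
cySSyc ⇒ cycySyc   [S → c y]
cycySyc ⇒ cycycSyc   [S → c S]
cycycSyc ⇒ cycyccSyc   [S → c S]
cycyccSyc ⇒ cycycccyyc   [S → c y]

S ⇒ cS ⇒ cLyc ⇒ cySSyc ⇒ cycySyc ⇒ cycycSyc ⇒ cycyccSyc ⇒ cycycccyyc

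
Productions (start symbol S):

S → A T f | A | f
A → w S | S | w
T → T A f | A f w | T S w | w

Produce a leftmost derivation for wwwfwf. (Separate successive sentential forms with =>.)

S => ATf   [S → A T f]
ATf => wSTf   [A → w S]
wSTf => wATfTf   [S → A T f]
wATfTf => wwTfTf   [A → w]
wwTfTf => wwwfTf   [T → w]
wwwfTf => wwwfwf   [T → w]

S => ATf => wSTf => wATfTf => wwTfTf => wwwfTf => wwwfwf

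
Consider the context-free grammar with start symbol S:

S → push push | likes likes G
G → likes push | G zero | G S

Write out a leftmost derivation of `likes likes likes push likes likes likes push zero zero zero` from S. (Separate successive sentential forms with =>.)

S => likes likes G   [S → likes likes G]
likes likes G => likes likes G zero   [G → G zero]
likes likes G zero => likes likes G zero zero   [G → G zero]
likes likes G zero zero => likes likes G S zero zero   [G → G S]
likes likes G S zero zero => likes likes likes push S zero zero   [G → likes push]
likes likes likes push S zero zero => likes likes likes push likes likes G zero zero   [S → likes likes G]
likes likes likes push likes likes G zero zero => likes likes likes push likes likes G zero zero zero   [G → G zero]
likes likes likes push likes likes G zero zero zero => likes likes likes push likes likes likes push zero zero zero   [G → likes push]

S => likes likes G => likes likes G zero => likes likes G zero zero => likes likes G S zero zero => likes likes likes push S zero zero => likes likes likes push likes likes G zero zero => likes likes likes push likes likes G zero zero zero => likes likes likes push likes likes likes push zero zero zero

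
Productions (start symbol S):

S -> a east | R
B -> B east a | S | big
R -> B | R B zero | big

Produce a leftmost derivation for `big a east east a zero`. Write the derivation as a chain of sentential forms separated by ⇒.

S ⇒ R ⇒ R B zero ⇒ B B zero ⇒ big B zero ⇒ big B east a zero ⇒ big S east a zero ⇒ big a east east a zero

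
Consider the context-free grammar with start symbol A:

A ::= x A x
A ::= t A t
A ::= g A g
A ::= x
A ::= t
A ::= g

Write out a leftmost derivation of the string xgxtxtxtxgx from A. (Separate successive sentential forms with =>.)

A => xAx => xgAgx => xgxAxgx => xgxtAtxgx => xgxtxAxtxgx => xgxtxtxtxgx

A => xAx   [A ::= x A x]
xAx => xgAgx   [A ::= g A g]
xgAgx => xgxAxgx   [A ::= x A x]
xgxAxgx => xgxtAtxgx   [A ::= t A t]
xgxtAtxgx => xgxtxAxtxgx   [A ::= x A x]
xgxtxAxtxgx => xgxtxtxtxgx   [A ::= t]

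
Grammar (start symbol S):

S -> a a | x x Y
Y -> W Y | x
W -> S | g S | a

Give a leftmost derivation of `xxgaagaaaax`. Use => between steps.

S => xxY => xxWY => xxgSY => xxgaaY => xxgaaWY => xxgaagSY => xxgaagaaY => xxgaagaaWY => xxgaagaaSY => xxgaagaaaaY => xxgaagaaaax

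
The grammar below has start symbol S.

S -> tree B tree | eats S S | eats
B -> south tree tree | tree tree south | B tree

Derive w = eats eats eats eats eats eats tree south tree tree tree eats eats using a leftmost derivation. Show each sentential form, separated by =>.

S => eats S S => eats eats S S S => eats eats eats S S => eats eats eats eats S => eats eats eats eats eats S S => eats eats eats eats eats eats S S S => eats eats eats eats eats eats tree B tree S S => eats eats eats eats eats eats tree south tree tree tree S S => eats eats eats eats eats eats tree south tree tree tree eats S => eats eats eats eats eats eats tree south tree tree tree eats eats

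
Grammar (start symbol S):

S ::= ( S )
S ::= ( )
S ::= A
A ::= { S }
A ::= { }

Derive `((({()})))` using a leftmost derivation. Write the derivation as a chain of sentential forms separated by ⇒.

S ⇒ (S)   [S ::= ( S )]
(S) ⇒ ((S))   [S ::= ( S )]
((S)) ⇒ (((S)))   [S ::= ( S )]
(((S))) ⇒ (((A)))   [S ::= A]
(((A))) ⇒ ((({S})))   [A ::= { S }]
((({S}))) ⇒ ((({()})))   [S ::= ( )]

S ⇒ (S) ⇒ ((S)) ⇒ (((S))) ⇒ (((A))) ⇒ ((({S}))) ⇒ ((({()})))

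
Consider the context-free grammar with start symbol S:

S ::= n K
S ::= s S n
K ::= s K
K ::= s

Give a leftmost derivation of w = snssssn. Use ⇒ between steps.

S ⇒ sSn   [S ::= s S n]
sSn ⇒ snKn   [S ::= n K]
snKn ⇒ snsKn   [K ::= s K]
snsKn ⇒ snssKn   [K ::= s K]
snssKn ⇒ snsssKn   [K ::= s K]
snsssKn ⇒ snssssn   [K ::= s]

S⇒sSn⇒snKn⇒snsKn⇒snssKn⇒snsssKn⇒snssssn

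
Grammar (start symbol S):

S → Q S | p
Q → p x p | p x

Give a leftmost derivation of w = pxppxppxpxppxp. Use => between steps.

S => QS   [S → Q S]
QS => pxpS   [Q → p x p]
pxpS => pxpQS   [S → Q S]
pxpQS => pxppxpS   [Q → p x p]
pxppxpS => pxppxpQS   [S → Q S]
pxppxpQS => pxppxppxS   [Q → p x]
pxppxppxS => pxppxppxQS   [S → Q S]
pxppxppxQS => pxppxppxpxpS   [Q → p x p]
pxppxppxpxpS => pxppxppxpxpQS   [S → Q S]
pxppxppxpxpQS => pxppxppxpxppxS   [Q → p x]
pxppxppxpxppxS => pxppxppxpxppxp   [S → p]

S => QS => pxpS => pxpQS => pxppxpS => pxppxpQS => pxppxppxS => pxppxppxQS => pxppxppxpxpS => pxppxppxpxpQS => pxppxppxpxppxS => pxppxppxpxppxp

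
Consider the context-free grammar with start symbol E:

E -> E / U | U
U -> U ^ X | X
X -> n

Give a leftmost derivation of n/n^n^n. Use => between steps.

E=>E/U=>U/U=>X/U=>n/U=>n/U^X=>n/U^X^X=>n/X^X^X=>n/n^X^X=>n/n^n^X=>n/n^n^n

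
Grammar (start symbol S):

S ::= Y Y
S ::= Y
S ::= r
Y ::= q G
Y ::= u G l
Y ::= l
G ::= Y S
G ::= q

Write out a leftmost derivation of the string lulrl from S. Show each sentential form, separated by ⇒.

S ⇒ YY ⇒ lY ⇒ luGl ⇒ luYSl ⇒ lulSl ⇒ lulrl

S ⇒ YY   [S ::= Y Y]
YY ⇒ lY   [Y ::= l]
lY ⇒ luGl   [Y ::= u G l]
luGl ⇒ luYSl   [G ::= Y S]
luYSl ⇒ lulSl   [Y ::= l]
lulSl ⇒ lulrl   [S ::= r]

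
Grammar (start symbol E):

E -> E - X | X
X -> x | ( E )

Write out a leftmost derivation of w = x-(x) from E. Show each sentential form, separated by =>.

E => E-X => X-X => x-X => x-(E) => x-(X) => x-(x)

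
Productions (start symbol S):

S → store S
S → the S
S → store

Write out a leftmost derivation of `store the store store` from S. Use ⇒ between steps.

S ⇒ store S   [S → store S]
store S ⇒ store the S   [S → the S]
store the S ⇒ store the store S   [S → store S]
store the store S ⇒ store the store store   [S → store]

S ⇒ store S ⇒ store the S ⇒ store the store S ⇒ store the store store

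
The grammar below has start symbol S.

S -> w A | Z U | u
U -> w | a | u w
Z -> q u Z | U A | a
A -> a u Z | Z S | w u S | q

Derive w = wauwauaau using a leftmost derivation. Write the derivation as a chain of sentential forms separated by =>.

S => wA   [S -> w A]
wA => wauZ   [A -> a u Z]
wauZ => wauUA   [Z -> U A]
wauUA => wauwA   [U -> w]
wauwA => wauwauZ   [A -> a u Z]
wauwauZ => wauwauUA   [Z -> U A]
wauwauUA => wauwauaA   [U -> a]
wauwauaA => wauwauaZS   [A -> Z S]
wauwauaZS => wauwauaaS   [Z -> a]
wauwauaaS => wauwauaau   [S -> u]

S=>wA=>wauZ=>wauUA=>wauwA=>wauwauZ=>wauwauUA=>wauwauaA=>wauwauaZS=>wauwauaaS=>wauwauaau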